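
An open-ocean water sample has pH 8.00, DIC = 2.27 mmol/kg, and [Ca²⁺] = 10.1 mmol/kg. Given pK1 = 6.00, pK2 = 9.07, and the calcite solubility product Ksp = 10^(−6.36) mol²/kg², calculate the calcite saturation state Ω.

Ω = 4.08

α₂ = 1 / (1 + [H⁺]/K2 + [H⁺]²/(K1K2)) = 1 / (1 + 10^+1.07 + 10^-0.93)
   = 1 / (1 + 11.749 + 0.11749) = 1/12.866 = 0.07772
[CO3²⁻] = α₂ × DIC = 0.07772 × 2.27 = 0.1764 mmol/kg
Ksp = 10^(−6.36) = 4.365×10^-7
Ω = [Ca²⁺][CO3²⁻]/Ksp = (10.1×10^-3)(1.764×10^-4) / 4.365×10^-7 = 4.08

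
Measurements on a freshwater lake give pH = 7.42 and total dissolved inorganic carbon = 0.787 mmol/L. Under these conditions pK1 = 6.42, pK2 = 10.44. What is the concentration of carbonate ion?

α₂ = 1 / (1 + [H⁺]/K2 + [H⁺]²/(K1K2)) = 1 / (1 + 10^+3.02 + 10^+2.02)
   = 1 / (1 + 1047.1 + 104.71) = 1/1152.8 = 0.0008674
[CO3²⁻] = α₂ × DIC = 0.0008674 × 0.787 = 0.000683 mmol/L = 0.683 μmol/L

[CO3²⁻] = 0.683 μmol/L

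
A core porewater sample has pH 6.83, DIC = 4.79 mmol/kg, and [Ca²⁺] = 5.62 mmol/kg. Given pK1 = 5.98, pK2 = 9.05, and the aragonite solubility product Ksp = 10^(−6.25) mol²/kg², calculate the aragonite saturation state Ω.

Ω = 0.251

α₂ = 1 / (1 + [H⁺]/K2 + [H⁺]²/(K1K2)) = 1 / (1 + 10^+2.22 + 10^+1.37)
   = 1 / (1 + 165.96 + 23.442) = 1/190.40 = 0.005252
[CO3²⁻] = α₂ × DIC = 0.005252 × 4.79 = 0.02516 mmol/kg
Ksp = 10^(−6.25) = 5.623×10^-7
Ω = [Ca²⁺][CO3²⁻]/Ksp = (5.62×10^-3)(2.516×10^-5) / 5.623×10^-7 = 0.251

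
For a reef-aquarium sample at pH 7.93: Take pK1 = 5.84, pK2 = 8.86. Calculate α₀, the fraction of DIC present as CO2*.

α₀ = 0.00722

α₀ = 1 / (1 + K1/[H⁺] + K1K2/[H⁺]²) = 1 / (1 + 10^+2.09 + 10^+1.16)
   = 1 / (1 + 123.03 + 14.454) = 1/138.48 = 0.007221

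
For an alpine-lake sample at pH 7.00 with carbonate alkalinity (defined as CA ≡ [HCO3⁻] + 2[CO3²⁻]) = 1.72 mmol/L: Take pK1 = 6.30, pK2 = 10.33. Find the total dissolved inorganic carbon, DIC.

DIC = 2.06 mmol/L

CA = [HCO3⁻] + 2[CO3²⁻] = (α₁ + 2α₂)·DIC
At pH 7.00: [H⁺]/K1 = 10^-0.70 = 0.19953, K2/[H⁺] = 10^-3.33 = 0.00046774
α₁ = 1/(1 + 0.19953 + 0.00046774) = 1/1.2000 = 0.8333; α₂ = α₁·K2/[H⁺] = 0.0003898
α₁ + 2α₂ = 0.8341
DIC = CA / (α₁ + 2α₂) = 1.72 / 0.8341 = 2.06 mmol/L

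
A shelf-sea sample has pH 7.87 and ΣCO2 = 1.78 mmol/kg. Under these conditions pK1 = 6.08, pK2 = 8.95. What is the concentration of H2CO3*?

α₀ = 1 / (1 + K1/[H⁺] + K1K2/[H⁺]²) = 1 / (1 + 10^+1.79 + 10^+0.71)
   = 1 / (1 + 61.660 + 5.1286) = 1/67.788 = 0.01475
[CO2*] = α₀ × DIC = 0.01475 × 1.78 = 0.0263 mmol/kg

[CO2*] = 0.0263 mmol/kg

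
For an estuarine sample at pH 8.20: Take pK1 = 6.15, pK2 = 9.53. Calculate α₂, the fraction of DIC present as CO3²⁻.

α₂ = 0.0443

α₂ = 1 / (1 + [H⁺]/K2 + [H⁺]²/(K1K2)) = 1 / (1 + 10^+1.33 + 10^-0.72)
   = 1 / (1 + 21.380 + 0.19055) = 1/22.570 = 0.04431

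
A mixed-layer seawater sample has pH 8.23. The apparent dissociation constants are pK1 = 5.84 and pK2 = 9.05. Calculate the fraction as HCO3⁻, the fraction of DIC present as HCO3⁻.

α₁ = 1 / (1 + [H⁺]/K1 + K2/[H⁺]) = 1 / (1 + 10^-2.39 + 10^-0.82)
   = 1 / (1 + 0.0040738 + 0.15136) = 1/1.1554 = 0.8655

α₁ = 0.865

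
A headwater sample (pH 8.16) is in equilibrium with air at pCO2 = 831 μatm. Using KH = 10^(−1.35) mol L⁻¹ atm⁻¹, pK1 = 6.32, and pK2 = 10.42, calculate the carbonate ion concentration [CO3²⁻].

[CO3²⁻] = 14.1 μmol/L

[CO2*] = KH · pCO2 = 10^(−1.35) × 831×10^-6 = 3.712×10^-5 mol/L
α₀ = 1/(1 + K1/[H⁺] + K1K2/[H⁺]²) = 1/(1 + 10^+1.84 + 10^-0.42) = 0.01417
DIC = [CO2*]/α₀ = 3.712×10^-5 / 0.01417 = 2.619 mmol/L
[CO3²⁻] = α₂·DIC; α₂ = 0.005388, so [CO3²⁻] = 0.005388 × 2.619 = 0.0141 mmol/L = 14.1 μmol/L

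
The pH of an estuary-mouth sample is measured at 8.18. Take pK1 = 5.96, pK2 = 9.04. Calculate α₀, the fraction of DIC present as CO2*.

α₀ = 0.00527

α₀ = 1 / (1 + K1/[H⁺] + K1K2/[H⁺]²) = 1 / (1 + 10^+2.22 + 10^+1.36)
   = 1 / (1 + 165.96 + 22.909) = 1/189.87 = 0.005267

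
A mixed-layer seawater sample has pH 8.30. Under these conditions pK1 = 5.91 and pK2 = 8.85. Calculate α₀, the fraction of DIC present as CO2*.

α₀ = 1 / (1 + K1/[H⁺] + K1K2/[H⁺]²) = 1 / (1 + 10^+2.39 + 10^+1.84)
   = 1 / (1 + 245.47 + 69.183) = 1/315.65 = 0.003168

α₀ = 0.00317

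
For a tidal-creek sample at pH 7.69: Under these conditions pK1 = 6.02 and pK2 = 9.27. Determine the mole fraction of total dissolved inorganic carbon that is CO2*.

α₀ = 1 / (1 + K1/[H⁺] + K1K2/[H⁺]²) = 1 / (1 + 10^+1.67 + 10^+0.09)
   = 1 / (1 + 46.774 + 1.2303) = 1/49.004 = 0.02041

α₀ = 0.0204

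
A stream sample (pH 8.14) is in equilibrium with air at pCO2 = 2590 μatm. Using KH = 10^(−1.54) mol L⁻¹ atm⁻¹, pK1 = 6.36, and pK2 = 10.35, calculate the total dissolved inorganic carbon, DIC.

[CO2*] = KH · pCO2 = 10^(−1.54) × 2590×10^-6 = 7.470×10^-5 mol/L
α₀ = 1/(1 + K1/[H⁺] + K1K2/[H⁺]²) = 1/(1 + 10^+1.78 + 10^-0.43) = 0.01623
DIC = [CO2*]/α₀ = 7.470×10^-5 / 0.01623 = 4.60 mmol/L

DIC = 4.60 mmol/L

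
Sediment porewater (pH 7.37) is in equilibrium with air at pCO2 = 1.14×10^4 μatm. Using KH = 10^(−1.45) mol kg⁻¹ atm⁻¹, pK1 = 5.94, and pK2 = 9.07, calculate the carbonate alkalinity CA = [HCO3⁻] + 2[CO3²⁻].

[CO2*] = KH · pCO2 = 10^(−1.45) × 1.14×10^4×10^-6 = 4.045×10^-4 mol/kg
α₀ = 1/(1 + K1/[H⁺] + K1K2/[H⁺]²) = 1/(1 + 10^+1.43 + 10^-0.27) = 0.03515
DIC = [CO2*]/α₀ = 4.045×10^-4 / 0.03515 = 11.51 mmol/kg
CA = (α₁ + 2α₂)·DIC = (0.9460 + 2×0.01887) × 11.51 = 11.3 mmol/kg

CA = 11.3 mmol/kg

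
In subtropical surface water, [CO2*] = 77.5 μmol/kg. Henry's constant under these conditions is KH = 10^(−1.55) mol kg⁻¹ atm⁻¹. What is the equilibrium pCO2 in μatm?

pCO2 = 2750 μatm

KH = 10^(−1.55) = 2.818×10^-2 mol kg⁻¹ atm⁻¹
pCO2 = [CO2*]/KH = 77.5×10^-6 / 2.818×10^-2 = 2.75×10^-3 atm = 2750 μatm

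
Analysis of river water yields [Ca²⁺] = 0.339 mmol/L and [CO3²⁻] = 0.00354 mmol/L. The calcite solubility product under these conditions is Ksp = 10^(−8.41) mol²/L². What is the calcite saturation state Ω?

Ksp = 10^(−8.41) = 3.890×10^-9
Ω = [Ca²⁺][CO3²⁻]/Ksp = (0.339×10^-3)(0.00354×10^-3) / 3.890×10^-9 = 0.308

Ω = 0.308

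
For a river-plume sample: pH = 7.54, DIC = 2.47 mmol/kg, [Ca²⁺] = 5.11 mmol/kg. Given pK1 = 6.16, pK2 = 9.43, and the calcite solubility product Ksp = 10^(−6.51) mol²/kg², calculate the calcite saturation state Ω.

Ω = 0.499

α₂ = 1 / (1 + [H⁺]/K2 + [H⁺]²/(K1K2)) = 1 / (1 + 10^+1.89 + 10^+0.51)
   = 1 / (1 + 77.625 + 3.2359) = 1/81.861 = 0.01222
[CO3²⁻] = α₂ × DIC = 0.01222 × 2.47 = 0.03017 mmol/kg
Ksp = 10^(−6.51) = 3.090×10^-7
Ω = [Ca²⁺][CO3²⁻]/Ksp = (5.11×10^-3)(3.017×10^-5) / 3.090×10^-7 = 0.499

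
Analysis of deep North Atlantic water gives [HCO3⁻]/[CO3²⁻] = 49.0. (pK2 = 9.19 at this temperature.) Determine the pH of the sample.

From K2 = [H⁺][CO3²⁻]/[HCO3⁻]:  pH = pK2 − log₁₀([HCO3⁻]/[CO3²⁻])
log₁₀(49.0) = +1.690
pH = 9.19 − (+1.690) = 7.50

pH = 7.50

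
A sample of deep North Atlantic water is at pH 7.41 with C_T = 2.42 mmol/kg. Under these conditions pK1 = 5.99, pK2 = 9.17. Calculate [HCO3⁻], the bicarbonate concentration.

α₁ = 1 / (1 + [H⁺]/K1 + K2/[H⁺]) = 1 / (1 + 10^-1.42 + 10^-1.76)
   = 1 / (1 + 0.038019 + 0.017378) = 1/1.0554 = 0.9475
[HCO3⁻] = α₁ × DIC = 0.9475 × 2.42 = 2.29 mmol/kg

[HCO3⁻] = 2.29 mmol/kg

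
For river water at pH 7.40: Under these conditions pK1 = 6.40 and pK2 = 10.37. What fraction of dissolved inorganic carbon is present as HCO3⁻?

α₁ = 1 / (1 + [H⁺]/K1 + K2/[H⁺]) = 1 / (1 + 10^-1.00 + 10^-2.97)
   = 1 / (1 + 0.10000 + 0.0010715) = 1/1.1011 = 0.9082

α₁ = 0.908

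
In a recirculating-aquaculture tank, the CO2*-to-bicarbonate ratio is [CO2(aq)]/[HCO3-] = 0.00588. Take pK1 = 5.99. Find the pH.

From K1 = [H⁺][HCO3-]/[CO2(aq)]:  pH = pK1 − log₁₀([CO2(aq)]/[HCO3-])
log₁₀(0.00588) = -2.231
pH = 5.99 − (-2.231) = 8.22

pH = 8.22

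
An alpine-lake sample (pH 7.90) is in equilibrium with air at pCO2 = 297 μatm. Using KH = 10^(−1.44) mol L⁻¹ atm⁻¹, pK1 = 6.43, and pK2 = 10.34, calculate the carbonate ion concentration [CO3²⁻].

[CO3²⁻] = 1.16 μmol/L

[CO2*] = KH · pCO2 = 10^(−1.44) × 297×10^-6 = 1.078×10^-5 mol/L
α₀ = 1/(1 + K1/[H⁺] + K1K2/[H⁺]²) = 1/(1 + 10^+1.47 + 10^-0.97) = 0.03266
DIC = [CO2*]/α₀ = 1.078×10^-5 / 0.03266 = 0.3302 mmol/L
[CO3²⁻] = α₂·DIC; α₂ = 0.003499, so [CO3²⁻] = 0.003499 × 0.3302 = 0.00116 mmol/L = 1.16 μmol/L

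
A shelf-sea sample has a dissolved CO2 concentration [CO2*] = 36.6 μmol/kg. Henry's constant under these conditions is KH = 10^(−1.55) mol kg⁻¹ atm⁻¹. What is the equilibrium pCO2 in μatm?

KH = 10^(−1.55) = 2.818×10^-2 mol kg⁻¹ atm⁻¹
pCO2 = [CO2*]/KH = 36.6×10^-6 / 2.818×10^-2 = 1.30×10^-3 atm = 1300 μatm

pCO2 = 1300 μatm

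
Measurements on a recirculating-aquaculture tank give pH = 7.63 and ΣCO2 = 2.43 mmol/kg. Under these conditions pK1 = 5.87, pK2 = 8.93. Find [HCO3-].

[HCO3⁻] = 2.28 mmol/kg

α₁ = 1 / (1 + [H⁺]/K1 + K2/[H⁺]) = 1 / (1 + 10^-1.76 + 10^-1.30)
   = 1 / (1 + 0.017378 + 0.050119) = 1/1.0675 = 0.9368
[HCO3⁻] = α₁ × DIC = 0.9368 × 2.43 = 2.28 mmol/kg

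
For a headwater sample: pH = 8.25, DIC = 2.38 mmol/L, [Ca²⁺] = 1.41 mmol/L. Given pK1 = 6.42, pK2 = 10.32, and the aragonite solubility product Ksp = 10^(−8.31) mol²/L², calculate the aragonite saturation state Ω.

Ω = 5.70

α₂ = 1 / (1 + [H⁺]/K2 + [H⁺]²/(K1K2)) = 1 / (1 + 10^+2.07 + 10^+0.24)
   = 1 / (1 + 117.49 + 1.7378) = 1/120.23 = 0.008318
[CO3²⁻] = α₂ × DIC = 0.008318 × 2.38 = 0.01980 mmol/L = 19.80 μmol/L
Ksp = 10^(−8.31) = 4.898×10^-9
Ω = [Ca²⁺][CO3²⁻]/Ksp = (1.41×10^-3)(1.980×10^-5) / 4.898×10^-9 = 5.70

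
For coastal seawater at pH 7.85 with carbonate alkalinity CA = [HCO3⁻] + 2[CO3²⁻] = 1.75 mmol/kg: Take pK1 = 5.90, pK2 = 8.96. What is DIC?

CA = [HCO3⁻] + 2[CO3²⁻] = (α₁ + 2α₂)·DIC
At pH 7.85: [H⁺]/K1 = 10^-1.95 = 0.011220, K2/[H⁺] = 10^-1.11 = 0.077625
α₁ = 1/(1 + 0.011220 + 0.077625) = 1/1.0888 = 0.9184; α₂ = α₁·K2/[H⁺] = 0.07129
α₁ + 2α₂ = 1.0610
DIC = CA / (α₁ + 2α₂) = 1.75 / 1.0610 = 1.65 mmol/kg

DIC = 1.65 mmol/kg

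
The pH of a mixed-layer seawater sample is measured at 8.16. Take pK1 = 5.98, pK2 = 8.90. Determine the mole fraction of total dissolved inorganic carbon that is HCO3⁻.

α₁ = 1 / (1 + [H⁺]/K1 + K2/[H⁺]) = 1 / (1 + 10^-2.18 + 10^-0.74)
   = 1 / (1 + 0.0066069 + 0.18197) = 1/1.1886 = 0.8413

α₁ = 0.841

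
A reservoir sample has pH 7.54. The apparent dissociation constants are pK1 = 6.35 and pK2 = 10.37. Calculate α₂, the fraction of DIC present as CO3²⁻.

α₂ = 1 / (1 + [H⁺]/K2 + [H⁺]²/(K1K2)) = 1 / (1 + 10^+2.83 + 10^+1.64)
   = 1 / (1 + 676.08 + 43.652) = 1/720.73 = 0.001387

α₂ = 0.00139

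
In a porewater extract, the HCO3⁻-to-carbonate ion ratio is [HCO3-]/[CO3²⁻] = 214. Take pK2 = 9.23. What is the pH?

From K2 = [H⁺][CO3²⁻]/[HCO3-]:  pH = pK2 − log₁₀([HCO3-]/[CO3²⁻])
log₁₀(214) = +2.330
pH = 9.23 − (+2.330) = 6.90

pH = 6.90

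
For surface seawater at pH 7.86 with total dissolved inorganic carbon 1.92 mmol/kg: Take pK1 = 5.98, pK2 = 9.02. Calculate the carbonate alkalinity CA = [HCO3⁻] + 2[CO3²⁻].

CA = [HCO3⁻] + 2[CO3²⁻] = (α₁ + 2α₂)·DIC
At pH 7.86: [H⁺]/K1 = 10^-1.88 = 0.013183, K2/[H⁺] = 10^-1.16 = 0.069183
α₁ = 1/(1 + 0.013183 + 0.069183) = 1/1.0824 = 0.9239; α₂ = α₁·K2/[H⁺] = 0.06392
α₁ + 2α₂ = 1.0517
CA = 1.0517 × 1.92 = 2.02 mmol/kg

CA = 2.02 mmol/kg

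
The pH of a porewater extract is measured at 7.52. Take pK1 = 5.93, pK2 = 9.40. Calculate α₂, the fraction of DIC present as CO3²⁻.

α₂ = 1 / (1 + [H⁺]/K2 + [H⁺]²/(K1K2)) = 1 / (1 + 10^+1.88 + 10^+0.29)
   = 1 / (1 + 75.858 + 1.9498) = 1/78.808 = 0.01269

α₂ = 0.0127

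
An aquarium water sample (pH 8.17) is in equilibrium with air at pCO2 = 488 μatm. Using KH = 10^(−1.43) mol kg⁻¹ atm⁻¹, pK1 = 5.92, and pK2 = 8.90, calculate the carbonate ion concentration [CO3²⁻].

[CO2*] = KH · pCO2 = 10^(−1.43) × 488×10^-6 = 1.813×10^-5 mol/kg
α₀ = 1/(1 + K1/[H⁺] + K1K2/[H⁺]²) = 1/(1 + 10^+2.25 + 10^+1.52) = 0.004718
DIC = [CO2*]/α₀ = 1.813×10^-5 / 0.004718 = 3.843 mmol/kg
[CO3²⁻] = α₂·DIC; α₂ = 0.1562, so [CO3²⁻] = 0.1562 × 3.843 = 0.600 mmol/kg

[CO3²⁻] = 0.600 mmol/kg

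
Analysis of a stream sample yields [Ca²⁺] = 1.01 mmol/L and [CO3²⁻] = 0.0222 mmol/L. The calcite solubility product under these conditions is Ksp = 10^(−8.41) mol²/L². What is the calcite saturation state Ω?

Ksp = 10^(−8.41) = 3.890×10^-9
Ω = [Ca²⁺][CO3²⁻]/Ksp = (1.01×10^-3)(0.0222×10^-3) / 3.890×10^-9 = 5.76

Ω = 5.76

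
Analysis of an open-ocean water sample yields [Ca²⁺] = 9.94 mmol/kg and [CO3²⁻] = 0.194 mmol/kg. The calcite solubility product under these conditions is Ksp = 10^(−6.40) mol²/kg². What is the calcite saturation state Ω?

Ω = 4.84

Ksp = 10^(−6.40) = 3.981×10^-7
Ω = [Ca²⁺][CO3²⁻]/Ksp = (9.94×10^-3)(0.194×10^-3) / 3.981×10^-7 = 4.84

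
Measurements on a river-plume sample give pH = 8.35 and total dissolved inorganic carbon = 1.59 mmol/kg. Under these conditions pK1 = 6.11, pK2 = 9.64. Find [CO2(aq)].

[CO2*] = 8.66 μmol/kg

α₀ = 1 / (1 + K1/[H⁺] + K1K2/[H⁺]²) = 1 / (1 + 10^+2.24 + 10^+0.95)
   = 1 / (1 + 173.78 + 8.9125) = 1/183.69 = 0.005444
[CO2*] = α₀ × DIC = 0.005444 × 1.59 = 0.00866 mmol/kg = 8.66 μmol/kg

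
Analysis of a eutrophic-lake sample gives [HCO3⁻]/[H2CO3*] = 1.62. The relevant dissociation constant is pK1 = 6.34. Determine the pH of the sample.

pH = 6.55

From K1 = [H⁺][HCO3⁻]/[H2CO3*]:  pH = pK1 + log₁₀([HCO3⁻]/[H2CO3*])
log₁₀(1.62) = +0.210
pH = 6.34 + (+0.210) = 6.55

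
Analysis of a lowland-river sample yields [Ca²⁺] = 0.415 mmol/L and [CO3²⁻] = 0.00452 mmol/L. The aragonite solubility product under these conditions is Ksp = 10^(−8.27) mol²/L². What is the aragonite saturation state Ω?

Ω = 0.349

Ksp = 10^(−8.27) = 5.370×10^-9
Ω = [Ca²⁺][CO3²⁻]/Ksp = (0.415×10^-3)(0.00452×10^-3) / 5.370×10^-9 = 0.349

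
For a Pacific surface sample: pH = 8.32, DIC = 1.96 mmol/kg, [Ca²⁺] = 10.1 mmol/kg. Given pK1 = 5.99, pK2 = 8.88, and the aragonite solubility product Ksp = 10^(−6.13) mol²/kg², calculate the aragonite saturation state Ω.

Ω = 5.75

α₂ = 1 / (1 + [H⁺]/K2 + [H⁺]²/(K1K2)) = 1 / (1 + 10^+0.56 + 10^-1.77)
   = 1 / (1 + 3.6308 + 0.016982) = 1/4.6478 = 0.2152
[CO3²⁻] = α₂ × DIC = 0.2152 × 1.96 = 0.4217 mmol/kg
Ksp = 10^(−6.13) = 7.413×10^-7
Ω = [Ca²⁺][CO3²⁻]/Ksp = (10.1×10^-3)(4.217×10^-4) / 7.413×10^-7 = 5.75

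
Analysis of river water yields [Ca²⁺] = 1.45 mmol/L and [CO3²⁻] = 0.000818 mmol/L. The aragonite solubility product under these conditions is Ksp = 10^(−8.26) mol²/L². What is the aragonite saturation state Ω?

Ω = 0.216

Ksp = 10^(−8.26) = 5.495×10^-9
Ω = [Ca²⁺][CO3²⁻]/Ksp = (1.45×10^-3)(0.000818×10^-3) / 5.495×10^-9 = 0.216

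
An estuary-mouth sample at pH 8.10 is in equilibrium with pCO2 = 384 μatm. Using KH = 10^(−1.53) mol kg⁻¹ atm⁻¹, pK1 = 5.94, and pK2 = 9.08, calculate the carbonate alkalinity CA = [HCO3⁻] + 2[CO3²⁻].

CA = 1.98 mmol/kg

[CO2*] = KH · pCO2 = 10^(−1.53) × 384×10^-6 = 1.133×10^-5 mol/kg
α₀ = 1/(1 + K1/[H⁺] + K1K2/[H⁺]²) = 1/(1 + 10^+2.16 + 10^+1.18) = 0.006224
DIC = [CO2*]/α₀ = 1.133×10^-5 / 0.006224 = 1.821 mmol/kg
CA = (α₁ + 2α₂)·DIC = (0.8996 + 2×0.09420) × 1.821 = 1.98 mmol/kg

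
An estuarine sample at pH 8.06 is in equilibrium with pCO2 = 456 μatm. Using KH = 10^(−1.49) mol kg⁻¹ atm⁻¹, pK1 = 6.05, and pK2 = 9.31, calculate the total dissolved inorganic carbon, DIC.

[CO2*] = KH · pCO2 = 10^(−1.49) × 456×10^-6 = 1.476×10^-5 mol/kg
α₀ = 1/(1 + K1/[H⁺] + K1K2/[H⁺]²) = 1/(1 + 10^+2.01 + 10^+0.76) = 0.009167
DIC = [CO2*]/α₀ = 1.476×10^-5 / 0.009167 = 1.61 mmol/kg

DIC = 1.61 mmol/kg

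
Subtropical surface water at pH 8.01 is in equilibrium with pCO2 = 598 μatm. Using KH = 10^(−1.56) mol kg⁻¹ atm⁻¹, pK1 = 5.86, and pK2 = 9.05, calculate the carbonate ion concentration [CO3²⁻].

[CO2*] = KH · pCO2 = 10^(−1.56) × 598×10^-6 = 1.647×10^-5 mol/kg
α₀ = 1/(1 + K1/[H⁺] + K1K2/[H⁺]²) = 1/(1 + 10^+2.15 + 10^+1.11) = 0.006446
DIC = [CO2*]/α₀ = 1.647×10^-5 / 0.006446 = 2.555 mmol/kg
[CO3²⁻] = α₂·DIC; α₂ = 0.08304, so [CO3²⁻] = 0.08304 × 2.555 = 0.212 mmol/kg

[CO3²⁻] = 0.212 mmol/kg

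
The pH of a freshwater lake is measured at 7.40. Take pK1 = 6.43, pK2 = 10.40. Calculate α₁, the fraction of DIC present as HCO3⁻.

α₁ = 0.902

α₁ = 1 / (1 + [H⁺]/K1 + K2/[H⁺]) = 1 / (1 + 10^-0.97 + 10^-3.00)
   = 1 / (1 + 0.10715 + 0.0010000) = 1/1.1082 = 0.9024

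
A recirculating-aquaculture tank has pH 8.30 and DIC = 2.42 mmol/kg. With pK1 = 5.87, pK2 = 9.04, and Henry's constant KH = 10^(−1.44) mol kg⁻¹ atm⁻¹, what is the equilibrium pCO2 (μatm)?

pCO2 = 209 μatm

α₀ = 1 / (1 + K1/[H⁺] + K1K2/[H⁺]²) = 1 / (1 + 10^+2.43 + 10^+1.69)
   = 1 / (1 + 269.15 + 48.978) = 1/319.13 = 0.003134
[CO2*] = α₀ × DIC = 0.003134 × 2.42 = 0.007583 mmol/kg = 7.583 μmol/kg
pCO2 = [CO2*]/KH = 7.583×10^-6 / 3.631×10^-2 = 209 μatm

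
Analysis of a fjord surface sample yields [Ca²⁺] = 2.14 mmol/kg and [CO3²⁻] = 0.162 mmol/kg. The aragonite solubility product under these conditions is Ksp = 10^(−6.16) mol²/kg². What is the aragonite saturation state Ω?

Ksp = 10^(−6.16) = 6.918×10^-7
Ω = [Ca²⁺][CO3²⁻]/Ksp = (2.14×10^-3)(0.162×10^-3) / 6.918×10^-7 = 0.501

Ω = 0.501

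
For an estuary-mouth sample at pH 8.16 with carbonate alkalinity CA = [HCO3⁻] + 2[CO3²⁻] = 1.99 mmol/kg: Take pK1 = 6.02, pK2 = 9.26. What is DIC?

DIC = 1.87 mmol/kg

CA = [HCO3⁻] + 2[CO3²⁻] = (α₁ + 2α₂)·DIC
At pH 8.16: [H⁺]/K1 = 10^-2.14 = 0.0072444, K2/[H⁺] = 10^-1.10 = 0.079433
α₁ = 1/(1 + 0.0072444 + 0.079433) = 1/1.0867 = 0.9202; α₂ = α₁·K2/[H⁺] = 0.07310
α₁ + 2α₂ = 1.0664
DIC = CA / (α₁ + 2α₂) = 1.99 / 1.0664 = 1.87 mmol/kg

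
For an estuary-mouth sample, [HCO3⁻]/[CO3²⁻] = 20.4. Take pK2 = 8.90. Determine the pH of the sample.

pH = 7.59

From K2 = [H⁺][CO3²⁻]/[HCO3⁻]:  pH = pK2 − log₁₀([HCO3⁻]/[CO3²⁻])
log₁₀(20.4) = +1.310
pH = 8.90 − (+1.310) = 7.59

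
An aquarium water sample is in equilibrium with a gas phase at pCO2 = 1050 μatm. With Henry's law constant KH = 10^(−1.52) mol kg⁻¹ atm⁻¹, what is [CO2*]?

KH = 10^(−1.52) = 3.020×10^-2 mol kg⁻¹ atm⁻¹
[CO2*] = KH · pCO2 = 3.020×10^-2 × 1050×10^-6 atm = 3.17×10^-5 mol/kg

[CO2*] = 31.7 μmol/kg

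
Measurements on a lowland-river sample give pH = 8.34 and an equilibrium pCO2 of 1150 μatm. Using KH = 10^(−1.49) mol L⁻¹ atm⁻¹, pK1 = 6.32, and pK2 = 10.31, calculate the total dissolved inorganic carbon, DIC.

DIC = 3.98 mmol/L

[CO2*] = KH · pCO2 = 10^(−1.49) × 1150×10^-6 = 3.721×10^-5 mol/L
α₀ = 1/(1 + K1/[H⁺] + K1K2/[H⁺]²) = 1/(1 + 10^+2.02 + 10^+0.05) = 0.009360
DIC = [CO2*]/α₀ = 3.721×10^-5 / 0.009360 = 3.98 mmol/L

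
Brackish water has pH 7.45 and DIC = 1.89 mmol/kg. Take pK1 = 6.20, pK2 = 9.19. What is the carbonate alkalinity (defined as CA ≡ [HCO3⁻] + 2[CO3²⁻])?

CA = 1.82 mmol/kg

CA = [HCO3⁻] + 2[CO3²⁻] = (α₁ + 2α₂)·DIC
At pH 7.45: [H⁺]/K1 = 10^-1.25 = 0.056234, K2/[H⁺] = 10^-1.74 = 0.018197
α₁ = 1/(1 + 0.056234 + 0.018197) = 1/1.0744 = 0.9307; α₂ = α₁·K2/[H⁺] = 0.01694
α₁ + 2α₂ = 0.9646
CA = 0.9646 × 1.89 = 1.82 mmol/kg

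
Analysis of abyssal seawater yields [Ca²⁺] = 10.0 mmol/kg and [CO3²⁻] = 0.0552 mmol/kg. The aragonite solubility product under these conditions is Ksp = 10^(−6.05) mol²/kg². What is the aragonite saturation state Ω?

Ω = 0.619

Ksp = 10^(−6.05) = 8.913×10^-7
Ω = [Ca²⁺][CO3²⁻]/Ksp = (10.0×10^-3)(0.0552×10^-3) / 8.913×10^-7 = 0.619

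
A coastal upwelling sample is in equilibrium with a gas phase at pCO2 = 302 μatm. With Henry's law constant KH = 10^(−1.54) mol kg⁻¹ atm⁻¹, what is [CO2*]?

[CO2*] = 8.71 μmol/kg

KH = 10^(−1.54) = 2.884×10^-2 mol kg⁻¹ atm⁻¹
[CO2*] = KH · pCO2 = 2.884×10^-2 × 302×10^-6 atm = 8.71×10^-6 mol/kg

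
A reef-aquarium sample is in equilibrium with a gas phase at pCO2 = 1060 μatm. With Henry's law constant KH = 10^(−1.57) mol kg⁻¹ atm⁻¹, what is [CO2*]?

KH = 10^(−1.57) = 2.692×10^-2 mol kg⁻¹ atm⁻¹
[CO2*] = KH · pCO2 = 2.692×10^-2 × 1060×10^-6 atm = 2.85×10^-5 mol/kg

[CO2*] = 28.5 μmol/kg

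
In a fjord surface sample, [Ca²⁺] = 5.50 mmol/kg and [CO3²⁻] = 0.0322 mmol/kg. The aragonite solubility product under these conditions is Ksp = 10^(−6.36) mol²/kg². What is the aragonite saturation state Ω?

Ω = 0.406

Ksp = 10^(−6.36) = 4.365×10^-7
Ω = [Ca²⁺][CO3²⁻]/Ksp = (5.50×10^-3)(0.0322×10^-3) / 4.365×10^-7 = 0.406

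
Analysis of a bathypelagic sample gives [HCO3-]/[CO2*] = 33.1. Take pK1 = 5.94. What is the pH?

pH = 7.46

From K1 = [H⁺][HCO3-]/[CO2*]:  pH = pK1 + log₁₀([HCO3-]/[CO2*])
log₁₀(33.1) = +1.520
pH = 5.94 + (+1.520) = 7.46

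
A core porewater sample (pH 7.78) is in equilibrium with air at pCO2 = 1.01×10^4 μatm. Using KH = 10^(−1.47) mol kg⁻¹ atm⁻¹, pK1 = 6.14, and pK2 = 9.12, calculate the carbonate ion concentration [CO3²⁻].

[CO2*] = KH · pCO2 = 10^(−1.47) × 1.01×10^4×10^-6 = 3.422×10^-4 mol/kg
α₀ = 1/(1 + K1/[H⁺] + K1K2/[H⁺]²) = 1/(1 + 10^+1.64 + 10^+0.30) = 0.02144
DIC = [CO2*]/α₀ = 3.422×10^-4 / 0.02144 = 15.96 mmol/kg
[CO3²⁻] = α₂·DIC; α₂ = 0.04277, so [CO3²⁻] = 0.04277 × 15.96 = 0.683 mmol/kg

[CO3²⁻] = 0.683 mmol/kg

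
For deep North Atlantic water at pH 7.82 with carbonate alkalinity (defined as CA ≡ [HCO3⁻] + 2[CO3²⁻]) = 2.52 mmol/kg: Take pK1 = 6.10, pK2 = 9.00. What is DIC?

CA = [HCO3⁻] + 2[CO3²⁻] = (α₁ + 2α₂)·DIC
At pH 7.82: [H⁺]/K1 = 10^-1.72 = 0.019055, K2/[H⁺] = 10^-1.18 = 0.066069
α₁ = 1/(1 + 0.019055 + 0.066069) = 1/1.0851 = 0.9216; α₂ = α₁·K2/[H⁺] = 0.06089
α₁ + 2α₂ = 1.0433
DIC = CA / (α₁ + 2α₂) = 2.52 / 1.0433 = 2.42 mmol/kg

DIC = 2.42 mmol/kg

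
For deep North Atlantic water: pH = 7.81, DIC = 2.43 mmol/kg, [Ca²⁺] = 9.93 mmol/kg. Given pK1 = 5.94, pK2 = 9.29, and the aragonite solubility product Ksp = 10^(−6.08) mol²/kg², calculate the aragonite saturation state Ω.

α₂ = 1 / (1 + [H⁺]/K2 + [H⁺]²/(K1K2)) = 1 / (1 + 10^+1.48 + 10^-0.39)
   = 1 / (1 + 30.200 + 0.40738) = 1/31.607 = 0.03164
[CO3²⁻] = α₂ × DIC = 0.03164 × 2.43 = 0.07688 mmol/kg
Ksp = 10^(−6.08) = 8.318×10^-7
Ω = [Ca²⁺][CO3²⁻]/Ksp = (9.93×10^-3)(7.688×10^-5) / 8.318×10^-7 = 0.918

Ω = 0.918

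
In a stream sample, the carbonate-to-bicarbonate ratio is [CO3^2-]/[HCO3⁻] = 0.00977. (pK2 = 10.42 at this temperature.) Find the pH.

From K2 = [H⁺][CO3^2-]/[HCO3⁻]:  pH = pK2 + log₁₀([CO3^2-]/[HCO3⁻])
log₁₀(0.00977) = -2.010
pH = 10.42 + (-2.010) = 8.41

pH = 8.41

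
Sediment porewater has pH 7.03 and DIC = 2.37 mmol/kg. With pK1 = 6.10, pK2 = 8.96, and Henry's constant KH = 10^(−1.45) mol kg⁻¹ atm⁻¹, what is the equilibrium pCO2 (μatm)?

α₀ = 1 / (1 + K1/[H⁺] + K1K2/[H⁺]²) = 1 / (1 + 10^+0.93 + 10^-1.00)
   = 1 / (1 + 8.5114 + 0.10000) = 1/9.6114 = 0.1040
[CO2*] = α₀ × DIC = 0.1040 × 2.37 = 0.2466 mmol/kg
pCO2 = [CO2*]/KH = 2.466×10^-4 / 3.548×10^-2 = 6950 μatm

pCO2 = 6950 μatm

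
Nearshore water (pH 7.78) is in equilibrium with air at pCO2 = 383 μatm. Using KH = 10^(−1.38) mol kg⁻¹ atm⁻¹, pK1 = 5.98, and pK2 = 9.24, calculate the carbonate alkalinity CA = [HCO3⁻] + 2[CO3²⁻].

CA = 1.08 mmol/kg

[CO2*] = KH · pCO2 = 10^(−1.38) × 383×10^-6 = 1.597×10^-5 mol/kg
α₀ = 1/(1 + K1/[H⁺] + K1K2/[H⁺]²) = 1/(1 + 10^+1.80 + 10^+0.34) = 0.01509
DIC = [CO2*]/α₀ = 1.597×10^-5 / 0.01509 = 1.058 mmol/kg
CA = (α₁ + 2α₂)·DIC = (0.9519 + 2×0.03301) × 1.058 = 1.08 mmol/kg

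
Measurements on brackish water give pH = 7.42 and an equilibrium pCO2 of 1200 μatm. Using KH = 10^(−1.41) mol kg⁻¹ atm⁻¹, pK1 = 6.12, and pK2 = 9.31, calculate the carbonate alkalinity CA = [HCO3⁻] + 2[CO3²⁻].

CA = 0.955 mmol/kg

[CO2*] = KH · pCO2 = 10^(−1.41) × 1200×10^-6 = 4.669×10^-5 mol/kg
α₀ = 1/(1 + K1/[H⁺] + K1K2/[H⁺]²) = 1/(1 + 10^+1.30 + 10^-0.59) = 0.04715
DIC = [CO2*]/α₀ = 4.669×10^-5 / 0.04715 = 0.9902 mmol/kg
CA = (α₁ + 2α₂)·DIC = (0.9407 + 2×0.01212) × 0.9902 = 0.955 mmol/kg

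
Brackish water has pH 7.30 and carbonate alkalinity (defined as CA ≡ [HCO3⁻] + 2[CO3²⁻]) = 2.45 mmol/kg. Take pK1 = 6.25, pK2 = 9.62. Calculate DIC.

DIC = 2.65 mmol/kg

CA = [HCO3⁻] + 2[CO3²⁻] = (α₁ + 2α₂)·DIC
At pH 7.30: [H⁺]/K1 = 10^-1.05 = 0.089125, K2/[H⁺] = 10^-2.32 = 0.0047863
α₁ = 1/(1 + 0.089125 + 0.0047863) = 1/1.0939 = 0.9142; α₂ = α₁·K2/[H⁺] = 0.004375
α₁ + 2α₂ = 0.9229
DIC = CA / (α₁ + 2α₂) = 2.45 / 0.9229 = 2.65 mmol/kg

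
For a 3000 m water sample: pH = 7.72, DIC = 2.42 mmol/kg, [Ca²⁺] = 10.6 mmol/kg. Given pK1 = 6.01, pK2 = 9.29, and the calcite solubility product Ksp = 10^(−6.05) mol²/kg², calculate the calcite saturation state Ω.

Ω = 0.740

α₂ = 1 / (1 + [H⁺]/K2 + [H⁺]²/(K1K2)) = 1 / (1 + 10^+1.57 + 10^-0.14)
   = 1 / (1 + 37.154 + 0.72444) = 1/38.878 = 0.02572
[CO3²⁻] = α₂ × DIC = 0.02572 × 2.42 = 0.06225 mmol/kg
Ksp = 10^(−6.05) = 8.913×10^-7
Ω = [Ca²⁺][CO3²⁻]/Ksp = (10.6×10^-3)(6.225×10^-5) / 8.913×10^-7 = 0.740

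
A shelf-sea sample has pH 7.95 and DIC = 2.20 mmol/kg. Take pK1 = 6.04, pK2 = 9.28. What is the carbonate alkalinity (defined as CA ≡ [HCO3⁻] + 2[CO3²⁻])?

CA = [HCO3⁻] + 2[CO3²⁻] = (α₁ + 2α₂)·DIC
At pH 7.95: [H⁺]/K1 = 10^-1.91 = 0.012303, K2/[H⁺] = 10^-1.33 = 0.046774
α₁ = 1/(1 + 0.012303 + 0.046774) = 1/1.0591 = 0.9442; α₂ = α₁·K2/[H⁺] = 0.04416
α₁ + 2α₂ = 1.0325
CA = 1.0325 × 2.20 = 2.27 mmol/kg

CA = 2.27 mmol/kg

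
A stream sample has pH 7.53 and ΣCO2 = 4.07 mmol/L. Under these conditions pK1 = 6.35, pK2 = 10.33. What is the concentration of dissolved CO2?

[CO2*] = 0.252 mmol/L

α₀ = 1 / (1 + K1/[H⁺] + K1K2/[H⁺]²) = 1 / (1 + 10^+1.18 + 10^-1.62)
   = 1 / (1 + 15.136 + 0.023988) = 1/16.160 = 0.06188
[CO2*] = α₀ × DIC = 0.06188 × 4.07 = 0.252 mmol/L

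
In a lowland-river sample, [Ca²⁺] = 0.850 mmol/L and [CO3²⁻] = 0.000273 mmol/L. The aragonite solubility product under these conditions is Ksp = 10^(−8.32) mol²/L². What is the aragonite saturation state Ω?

Ksp = 10^(−8.32) = 4.786×10^-9
Ω = [Ca²⁺][CO3²⁻]/Ksp = (0.850×10^-3)(0.000273×10^-3) / 4.786×10^-9 = 0.0485

Ω = 0.0485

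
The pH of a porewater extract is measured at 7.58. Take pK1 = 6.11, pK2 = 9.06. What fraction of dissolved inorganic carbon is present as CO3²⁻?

α₂ = 1 / (1 + [H⁺]/K2 + [H⁺]²/(K1K2)) = 1 / (1 + 10^+1.48 + 10^+0.01)
   = 1 / (1 + 30.200 + 1.0233) = 1/32.223 = 0.03103

α₂ = 0.0310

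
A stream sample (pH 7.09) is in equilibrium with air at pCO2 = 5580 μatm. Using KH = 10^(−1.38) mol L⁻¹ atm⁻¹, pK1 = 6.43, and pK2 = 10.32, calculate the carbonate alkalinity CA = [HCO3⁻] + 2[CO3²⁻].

CA = 1.06 mmol/L

[CO2*] = KH · pCO2 = 10^(−1.38) × 5580×10^-6 = 2.326×10^-4 mol/L
α₀ = 1/(1 + K1/[H⁺] + K1K2/[H⁺]²) = 1/(1 + 10^+0.66 + 10^-2.57) = 0.1794
DIC = [CO2*]/α₀ = 2.326×10^-4 / 0.1794 = 1.296 mmol/L
CA = (α₁ + 2α₂)·DIC = (0.8201 + 2×0.0004829) × 1.296 = 1.06 mmol/L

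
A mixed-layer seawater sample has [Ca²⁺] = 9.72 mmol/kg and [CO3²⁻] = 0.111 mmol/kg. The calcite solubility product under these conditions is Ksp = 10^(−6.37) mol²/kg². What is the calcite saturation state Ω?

Ω = 2.53

Ksp = 10^(−6.37) = 4.266×10^-7
Ω = [Ca²⁺][CO3²⁻]/Ksp = (9.72×10^-3)(0.111×10^-3) / 4.266×10^-7 = 2.53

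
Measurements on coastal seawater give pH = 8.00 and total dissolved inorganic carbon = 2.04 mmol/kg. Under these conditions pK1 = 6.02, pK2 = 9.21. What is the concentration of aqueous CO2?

[CO2*] = 19.9 μmol/kg

α₀ = 1 / (1 + K1/[H⁺] + K1K2/[H⁺]²) = 1 / (1 + 10^+1.98 + 10^+0.77)
   = 1 / (1 + 95.499 + 5.8884) = 1/102.39 = 0.009767
[CO2*] = α₀ × DIC = 0.009767 × 2.04 = 0.0199 mmol/kg = 19.9 μmol/kg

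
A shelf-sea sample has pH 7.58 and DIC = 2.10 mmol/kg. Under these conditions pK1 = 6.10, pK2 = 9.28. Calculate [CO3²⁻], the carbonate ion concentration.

[CO3²⁻] = 0.0398 mmol/kg

α₂ = 1 / (1 + [H⁺]/K2 + [H⁺]²/(K1K2)) = 1 / (1 + 10^+1.70 + 10^+0.22)
   = 1 / (1 + 50.119 + 1.6596) = 1/52.778 = 0.01895
[CO3²⁻] = α₂ × DIC = 0.01895 × 2.10 = 0.0398 mmol/kg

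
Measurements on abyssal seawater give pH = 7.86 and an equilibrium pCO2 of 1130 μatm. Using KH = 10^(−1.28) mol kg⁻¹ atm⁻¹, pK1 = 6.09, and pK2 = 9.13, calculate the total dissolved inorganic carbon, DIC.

DIC = 3.74 mmol/kg

[CO2*] = KH · pCO2 = 10^(−1.28) × 1130×10^-6 = 5.930×10^-5 mol/kg
α₀ = 1/(1 + K1/[H⁺] + K1K2/[H⁺]²) = 1/(1 + 10^+1.77 + 10^+0.50) = 0.01586
DIC = [CO2*]/α₀ = 5.930×10^-5 / 0.01586 = 3.74 mmol/kg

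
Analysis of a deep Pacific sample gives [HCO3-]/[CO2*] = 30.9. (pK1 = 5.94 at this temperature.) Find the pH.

From K1 = [H⁺][HCO3-]/[CO2*]:  pH = pK1 + log₁₀([HCO3-]/[CO2*])
log₁₀(30.9) = +1.490
pH = 5.94 + (+1.490) = 7.43

pH = 7.43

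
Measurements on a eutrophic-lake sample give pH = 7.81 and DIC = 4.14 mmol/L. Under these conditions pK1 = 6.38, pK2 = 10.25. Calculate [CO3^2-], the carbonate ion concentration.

α₂ = 1 / (1 + [H⁺]/K2 + [H⁺]²/(K1K2)) = 1 / (1 + 10^+2.44 + 10^+1.01)
   = 1 / (1 + 275.42 + 10.233) = 1/286.66 = 0.003489
[CO3²⁻] = α₂ × DIC = 0.003489 × 4.14 = 0.0144 mmol/L = 14.4 μmol/L

[CO3²⁻] = 14.4 μmol/L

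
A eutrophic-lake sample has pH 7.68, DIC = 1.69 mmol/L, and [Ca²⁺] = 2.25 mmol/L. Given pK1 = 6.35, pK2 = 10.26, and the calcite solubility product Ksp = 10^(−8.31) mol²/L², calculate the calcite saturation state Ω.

Ω = 1.95

α₂ = 1 / (1 + [H⁺]/K2 + [H⁺]²/(K1K2)) = 1 / (1 + 10^+2.58 + 10^+1.25)
   = 1 / (1 + 380.19 + 17.783) = 1/398.97 = 0.002506
[CO3²⁻] = α₂ × DIC = 0.002506 × 1.69 = 0.004236 mmol/L = 4.236 μmol/L
Ksp = 10^(−8.31) = 4.898×10^-9
Ω = [Ca²⁺][CO3²⁻]/Ksp = (2.25×10^-3)(4.236×10^-6) / 4.898×10^-9 = 1.95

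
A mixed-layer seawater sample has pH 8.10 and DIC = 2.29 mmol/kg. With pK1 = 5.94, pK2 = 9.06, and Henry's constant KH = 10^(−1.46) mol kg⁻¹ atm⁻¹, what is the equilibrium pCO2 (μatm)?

α₀ = 1 / (1 + K1/[H⁺] + K1K2/[H⁺]²) = 1 / (1 + 10^+2.16 + 10^+1.20)
   = 1 / (1 + 144.54 + 15.849) = 1/161.39 = 0.006196
[CO2*] = α₀ × DIC = 0.006196 × 2.29 = 0.01419 mmol/kg = 14.19 μmol/kg
pCO2 = [CO2*]/KH = 1.419×10^-5 / 3.467×10^-2 = 409 μatm

pCO2 = 409 μatm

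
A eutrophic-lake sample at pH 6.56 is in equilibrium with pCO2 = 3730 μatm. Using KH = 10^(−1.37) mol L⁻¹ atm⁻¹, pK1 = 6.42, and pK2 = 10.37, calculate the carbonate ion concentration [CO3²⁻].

[CO3²⁻] = 0.0340 μmol/L

[CO2*] = KH · pCO2 = 10^(−1.37) × 3730×10^-6 = 1.591×10^-4 mol/L
α₀ = 1/(1 + K1/[H⁺] + K1K2/[H⁺]²) = 1/(1 + 10^+0.14 + 10^-3.67) = 0.4201
DIC = [CO2*]/α₀ = 1.591×10^-4 / 0.4201 = 0.3788 mmol/L
[CO3²⁻] = α₂·DIC; α₂ = 8.981×10^-5, so [CO3²⁻] = 8.981×10^-5 × 0.3788 = 3.40×10^-5 mmol/L = 0.0340 μmol/L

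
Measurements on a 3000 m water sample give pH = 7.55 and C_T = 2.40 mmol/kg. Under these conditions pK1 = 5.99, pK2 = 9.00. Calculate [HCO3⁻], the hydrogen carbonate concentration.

[HCO3⁻] = 2.26 mmol/kg

α₁ = 1 / (1 + [H⁺]/K1 + K2/[H⁺]) = 1 / (1 + 10^-1.56 + 10^-1.45)
   = 1 / (1 + 0.027542 + 0.035481) = 1/1.0630 = 0.9407
[HCO3⁻] = α₁ × DIC = 0.9407 × 2.40 = 2.26 mmol/kg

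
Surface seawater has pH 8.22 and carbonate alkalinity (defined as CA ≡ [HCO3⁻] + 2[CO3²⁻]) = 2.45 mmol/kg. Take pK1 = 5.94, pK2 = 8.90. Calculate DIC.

CA = [HCO3⁻] + 2[CO3²⁻] = (α₁ + 2α₂)·DIC
At pH 8.22: [H⁺]/K1 = 10^-2.28 = 0.0052481, K2/[H⁺] = 10^-0.68 = 0.20893
α₁ = 1/(1 + 0.0052481 + 0.20893) = 1/1.2142 = 0.8236; α₂ = α₁·K2/[H⁺] = 0.1721
α₁ + 2α₂ = 1.1678
DIC = CA / (α₁ + 2α₂) = 2.45 / 1.1678 = 2.10 mmol/kg

DIC = 2.10 mmol/kg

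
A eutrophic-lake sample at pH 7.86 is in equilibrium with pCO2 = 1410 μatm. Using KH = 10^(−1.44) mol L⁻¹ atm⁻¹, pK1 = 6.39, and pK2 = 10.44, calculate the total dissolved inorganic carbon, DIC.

[CO2*] = KH · pCO2 = 10^(−1.44) × 1410×10^-6 = 5.119×10^-5 mol/L
α₀ = 1/(1 + K1/[H⁺] + K1K2/[H⁺]²) = 1/(1 + 10^+1.47 + 10^-1.11) = 0.03269
DIC = [CO2*]/α₀ = 5.119×10^-5 / 0.03269 = 1.57 mmol/L

DIC = 1.57 mmol/L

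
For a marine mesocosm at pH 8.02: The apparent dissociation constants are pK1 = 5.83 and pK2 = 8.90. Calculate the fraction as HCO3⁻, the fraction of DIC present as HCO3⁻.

α₁ = 1 / (1 + [H⁺]/K1 + K2/[H⁺]) = 1 / (1 + 10^-2.19 + 10^-0.88)
   = 1 / (1 + 0.0064565 + 0.13183) = 1/1.1383 = 0.8785

α₁ = 0.879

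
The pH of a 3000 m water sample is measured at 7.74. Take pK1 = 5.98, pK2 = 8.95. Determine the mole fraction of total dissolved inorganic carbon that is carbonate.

α₂ = 0.0571

α₂ = 1 / (1 + [H⁺]/K2 + [H⁺]²/(K1K2)) = 1 / (1 + 10^+1.21 + 10^-0.55)
   = 1 / (1 + 16.218 + 0.28184) = 1/17.500 = 0.05714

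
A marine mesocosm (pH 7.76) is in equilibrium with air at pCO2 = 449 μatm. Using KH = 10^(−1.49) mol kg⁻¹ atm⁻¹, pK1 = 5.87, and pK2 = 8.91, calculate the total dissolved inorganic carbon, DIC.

[CO2*] = KH · pCO2 = 10^(−1.49) × 449×10^-6 = 1.453×10^-5 mol/kg
α₀ = 1/(1 + K1/[H⁺] + K1K2/[H⁺]²) = 1/(1 + 10^+1.89 + 10^+0.74) = 0.01189
DIC = [CO2*]/α₀ = 1.453×10^-5 / 0.01189 = 1.22 mmol/kg

DIC = 1.22 mmol/kg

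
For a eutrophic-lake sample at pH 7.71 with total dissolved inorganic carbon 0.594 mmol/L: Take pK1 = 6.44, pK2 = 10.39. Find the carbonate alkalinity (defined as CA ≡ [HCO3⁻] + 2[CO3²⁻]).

CA = [HCO3⁻] + 2[CO3²⁻] = (α₁ + 2α₂)·DIC
At pH 7.71: [H⁺]/K1 = 10^-1.27 = 0.053703, K2/[H⁺] = 10^-2.68 = 0.0020893
α₁ = 1/(1 + 0.053703 + 0.0020893) = 1/1.0558 = 0.9472; α₂ = α₁·K2/[H⁺] = 0.001979
α₁ + 2α₂ = 0.9511
CA = 0.9511 × 0.594 = 0.565 mmol/L

CA = 0.565 mmol/L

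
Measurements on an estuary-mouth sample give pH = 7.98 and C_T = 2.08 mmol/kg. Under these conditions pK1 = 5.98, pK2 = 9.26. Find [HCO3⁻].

α₁ = 1 / (1 + [H⁺]/K1 + K2/[H⁺]) = 1 / (1 + 10^-2.00 + 10^-1.28)
   = 1 / (1 + 0.010000 + 0.052481) = 1/1.0625 = 0.9412
[HCO3⁻] = α₁ × DIC = 0.9412 × 2.08 = 1.96 mmol/kg

[HCO3⁻] = 1.96 mmol/kg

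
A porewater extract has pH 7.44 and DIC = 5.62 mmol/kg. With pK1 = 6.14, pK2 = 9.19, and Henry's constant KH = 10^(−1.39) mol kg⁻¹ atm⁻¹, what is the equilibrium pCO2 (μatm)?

α₀ = 1 / (1 + K1/[H⁺] + K1K2/[H⁺]²) = 1 / (1 + 10^+1.30 + 10^-0.45)
   = 1 / (1 + 19.953 + 0.35481) = 1/21.307 = 0.04693
[CO2*] = α₀ × DIC = 0.04693 × 5.62 = 0.2638 mmol/kg
pCO2 = [CO2*]/KH = 2.638×10^-4 / 4.074×10^-2 = 6470 μatm

pCO2 = 6470 μatm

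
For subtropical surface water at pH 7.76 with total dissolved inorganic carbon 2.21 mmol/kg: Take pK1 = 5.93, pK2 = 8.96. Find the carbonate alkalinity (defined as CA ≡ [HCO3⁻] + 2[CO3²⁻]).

CA = [HCO3⁻] + 2[CO3²⁻] = (α₁ + 2α₂)·DIC
At pH 7.76: [H⁺]/K1 = 10^-1.83 = 0.014791, K2/[H⁺] = 10^-1.20 = 0.063096
α₁ = 1/(1 + 0.014791 + 0.063096) = 1/1.0779 = 0.9277; α₂ = α₁·K2/[H⁺] = 0.05854
α₁ + 2α₂ = 1.0448
CA = 1.0448 × 2.21 = 2.31 mmol/kg

CA = 2.31 mmol/kg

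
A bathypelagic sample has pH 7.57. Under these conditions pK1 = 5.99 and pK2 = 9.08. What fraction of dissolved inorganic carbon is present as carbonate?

α₂ = 0.0292

α₂ = 1 / (1 + [H⁺]/K2 + [H⁺]²/(K1K2)) = 1 / (1 + 10^+1.51 + 10^-0.07)
   = 1 / (1 + 32.359 + 0.85114) = 1/34.211 = 0.02923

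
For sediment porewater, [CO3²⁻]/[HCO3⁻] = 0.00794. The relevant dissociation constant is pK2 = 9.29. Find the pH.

pH = 7.19

From K2 = [H⁺][CO3²⁻]/[HCO3⁻]:  pH = pK2 + log₁₀([CO3²⁻]/[HCO3⁻])
log₁₀(0.00794) = -2.100
pH = 9.29 + (-2.100) = 7.19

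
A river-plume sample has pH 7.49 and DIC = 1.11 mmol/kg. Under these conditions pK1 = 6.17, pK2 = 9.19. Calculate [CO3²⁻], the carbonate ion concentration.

α₂ = 1 / (1 + [H⁺]/K2 + [H⁺]²/(K1K2)) = 1 / (1 + 10^+1.70 + 10^+0.38)
   = 1 / (1 + 50.119 + 2.3988) = 1/53.518 = 0.01869
[CO3²⁻] = α₂ × DIC = 0.01869 × 1.11 = 0.0207 mmol/kg

[CO3²⁻] = 0.0207 mmol/kg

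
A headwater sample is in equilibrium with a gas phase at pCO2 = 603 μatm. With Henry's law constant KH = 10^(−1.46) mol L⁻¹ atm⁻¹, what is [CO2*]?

[CO2*] = 20.9 μmol/L

KH = 10^(−1.46) = 3.467×10^-2 mol L⁻¹ atm⁻¹
[CO2*] = KH · pCO2 = 3.467×10^-2 × 603×10^-6 atm = 2.09×10^-5 mol/L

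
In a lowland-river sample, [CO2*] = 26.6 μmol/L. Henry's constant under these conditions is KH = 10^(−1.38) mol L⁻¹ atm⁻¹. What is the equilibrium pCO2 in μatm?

pCO2 = 638 μatm

KH = 10^(−1.38) = 4.169×10^-2 mol L⁻¹ atm⁻¹
pCO2 = [CO2*]/KH = 26.6×10^-6 / 4.169×10^-2 = 6.38×10^-4 atm = 638 μatm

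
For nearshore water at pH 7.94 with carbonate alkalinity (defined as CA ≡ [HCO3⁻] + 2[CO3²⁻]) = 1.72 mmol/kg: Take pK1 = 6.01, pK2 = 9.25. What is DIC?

CA = [HCO3⁻] + 2[CO3²⁻] = (α₁ + 2α₂)·DIC
At pH 7.94: [H⁺]/K1 = 10^-1.93 = 0.011749, K2/[H⁺] = 10^-1.31 = 0.048978
α₁ = 1/(1 + 0.011749 + 0.048978) = 1/1.0607 = 0.9427; α₂ = α₁·K2/[H⁺] = 0.04617
α₁ + 2α₂ = 1.0351
DIC = CA / (α₁ + 2α₂) = 1.72 / 1.0351 = 1.66 mmol/kg

DIC = 1.66 mmol/kg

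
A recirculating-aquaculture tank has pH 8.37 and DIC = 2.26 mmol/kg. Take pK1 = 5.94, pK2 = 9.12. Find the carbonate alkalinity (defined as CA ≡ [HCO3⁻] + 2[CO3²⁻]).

CA = 2.59 mmol/kg

CA = [HCO3⁻] + 2[CO3²⁻] = (α₁ + 2α₂)·DIC
At pH 8.37: [H⁺]/K1 = 10^-2.43 = 0.0037154, K2/[H⁺] = 10^-0.75 = 0.17783
α₁ = 1/(1 + 0.0037154 + 0.17783) = 1/1.1815 = 0.8464; α₂ = α₁·K2/[H⁺] = 0.1505
α₁ + 2α₂ = 1.1474
CA = 1.1474 × 2.26 = 2.59 mmol/kg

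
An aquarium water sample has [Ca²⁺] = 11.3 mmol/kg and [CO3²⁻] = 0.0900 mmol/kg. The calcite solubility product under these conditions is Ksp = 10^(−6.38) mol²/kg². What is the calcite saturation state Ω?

Ksp = 10^(−6.38) = 4.169×10^-7
Ω = [Ca²⁺][CO3²⁻]/Ksp = (11.3×10^-3)(0.0900×10^-3) / 4.169×10^-7 = 2.44

Ω = 2.44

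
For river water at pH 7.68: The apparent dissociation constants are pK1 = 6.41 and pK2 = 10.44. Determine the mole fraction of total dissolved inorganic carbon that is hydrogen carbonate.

α₁ = 1 / (1 + [H⁺]/K1 + K2/[H⁺]) = 1 / (1 + 10^-1.27 + 10^-2.76)
   = 1 / (1 + 0.053703 + 0.0017378) = 1/1.0554 = 0.9475

α₁ = 0.947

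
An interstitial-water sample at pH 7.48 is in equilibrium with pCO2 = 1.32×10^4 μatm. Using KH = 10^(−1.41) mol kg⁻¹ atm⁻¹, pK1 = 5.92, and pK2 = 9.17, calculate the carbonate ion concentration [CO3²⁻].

[CO2*] = KH · pCO2 = 10^(−1.41) × 1.32×10^4×10^-6 = 5.135×10^-4 mol/kg
α₀ = 1/(1 + K1/[H⁺] + K1K2/[H⁺]²) = 1/(1 + 10^+1.56 + 10^-0.13) = 0.02628
DIC = [CO2*]/α₀ = 5.135×10^-4 / 0.02628 = 19.54 mmol/kg
[CO3²⁻] = α₂·DIC; α₂ = 0.01948, so [CO3²⁻] = 0.01948 × 19.54 = 0.381 mmol/kg

[CO3²⁻] = 0.381 mmol/kg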